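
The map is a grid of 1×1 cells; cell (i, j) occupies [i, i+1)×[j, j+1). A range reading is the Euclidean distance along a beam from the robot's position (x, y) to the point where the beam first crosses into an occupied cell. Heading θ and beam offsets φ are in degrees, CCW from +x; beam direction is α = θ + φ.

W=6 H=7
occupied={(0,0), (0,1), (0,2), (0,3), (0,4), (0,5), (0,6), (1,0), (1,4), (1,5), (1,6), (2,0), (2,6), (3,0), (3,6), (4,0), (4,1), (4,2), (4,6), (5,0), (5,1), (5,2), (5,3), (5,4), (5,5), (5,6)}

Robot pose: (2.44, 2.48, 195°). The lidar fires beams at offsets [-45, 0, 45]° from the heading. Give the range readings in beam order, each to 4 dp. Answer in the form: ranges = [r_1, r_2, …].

ranges = [1.6628, 1.4908, 1.7090]

beam 1: φ=-45°, α=150°
  cosα=-0.8660 sinα=0.5000 | (2,2) | tMaxX 0.5081 tMaxY 1.0400 | tΔX 1.1547 tΔY 2.0000
    t=0.5081 [x] (1,2)
    t=1.0400 [y] (1,3)
    t=1.6628 [x] (0,3) — stop
  → r_1 = 1.6628
beam 2: φ=0°, α=195°
  cosα=-0.9659 sinα=-0.2588 | (2,2) | tMaxX 0.4555 tMaxY 1.8546 | tΔX 1.0353 tΔY 3.8637
    t=0.4555 [x] (1,2)
    t=1.4908 [x] (0,2) — stop
  → r_2 = 1.4908
beam 3: φ=45°, α=240°
  cosα=-0.5000 sinα=-0.8660 | (2,2) | tMaxX 0.8800 tMaxY 0.5543 | tΔX 2.0000 tΔY 1.1547
    t=0.5543 [y] (2,1)
    t=0.8800 [x] (1,1)
    t=1.7090 [y] (1,0) — stop
  → r_3 = 1.7090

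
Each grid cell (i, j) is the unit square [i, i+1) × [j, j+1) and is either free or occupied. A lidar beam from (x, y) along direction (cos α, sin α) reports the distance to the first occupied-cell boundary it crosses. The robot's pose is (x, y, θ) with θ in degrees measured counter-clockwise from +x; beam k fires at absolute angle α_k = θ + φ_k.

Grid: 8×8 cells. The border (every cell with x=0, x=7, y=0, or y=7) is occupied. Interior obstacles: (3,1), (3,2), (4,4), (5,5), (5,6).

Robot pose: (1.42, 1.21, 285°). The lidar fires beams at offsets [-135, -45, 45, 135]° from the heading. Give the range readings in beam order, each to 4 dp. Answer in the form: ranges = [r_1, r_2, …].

beam 1: φ=-135°, α=150°
  d=(-0.8660,0.5000)  start (1,1)  tX=0.4850 tY=1.5800  stride 1/|dx|=1.1547 1/|dy|=2.0000
    cross x-line → (0,1), t=0.4850 (wall)
  → r_1 = 0.4850
beam 2: φ=-45°, α=240°
  d=(-0.5000,-0.8660)  start (1,1)  tX=0.8400 tY=0.2425  stride 1/|dx|=2.0000 1/|dy|=1.1547
    cross y-line → (1,0), t=0.2425 (wall)
  → r_2 = 0.2425
beam 3: φ=45°, α=330°
  d=(0.8660,-0.5000)  start (1,1)  tX=0.6697 tY=0.4200  stride 1/|dx|=1.1547 1/|dy|=2.0000
    cross y-line → (1,0), t=0.4200 (wall)
  → r_3 = 0.4200
beam 4: φ=135°, α=60°
  d=(0.5000,0.8660)  start (1,1)  tX=1.1600 tY=0.9122  stride 1/|dx|=2.0000 1/|dy|=1.1547
    cross y-line → (1,2), t=0.9122
    cross x-line → (2,2), t=1.1600
    cross y-line → (2,3), t=2.0669
    cross x-line → (3,3), t=3.1600
    cross y-line → (3,4), t=3.2216
    cross y-line → (3,5), t=4.3763
    cross x-line → (4,5), t=5.1600
    cross y-line → (4,6), t=5.5310
    cross y-line → (4,7), t=6.6857 (wall)
  → r_4 = 6.6857

ranges = [0.4850, 0.2425, 0.4200, 6.6857]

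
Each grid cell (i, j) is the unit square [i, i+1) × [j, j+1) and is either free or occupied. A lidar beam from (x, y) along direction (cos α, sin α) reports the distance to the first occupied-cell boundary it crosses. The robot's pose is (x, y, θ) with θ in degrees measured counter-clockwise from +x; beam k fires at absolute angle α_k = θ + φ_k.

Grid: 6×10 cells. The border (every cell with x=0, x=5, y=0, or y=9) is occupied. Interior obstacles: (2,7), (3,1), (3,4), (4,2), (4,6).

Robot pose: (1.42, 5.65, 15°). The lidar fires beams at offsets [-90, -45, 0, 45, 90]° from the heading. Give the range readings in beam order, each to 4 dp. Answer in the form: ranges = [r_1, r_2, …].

beam 1: φ=-90°, α=285°
  direction (0.2588, -0.9659); cell (1,5); t to first gridline: x 2.2409, y 0.6729 (then +3.8637 / +1.0353)
    (1,4) via y @ 0.6729
    (1,3) via y @ 1.7082
    (2,3) via x @ 2.2409
    (2,2) via y @ 2.7435
    (2,1) via y @ 3.7788
    (2,0) via y @ 4.8140  # hit
  → r_1 = 4.8140
beam 2: φ=-45°, α=330°
  direction (0.8660, -0.5000); cell (1,5); t to first gridline: x 0.6697, y 1.3000 (then +1.1547 / +2.0000)
    (2,5) via x @ 0.6697
    (2,4) via y @ 1.3000
    (3,4) via x @ 1.8244  # hit
  → r_2 = 1.8244
beam 3: φ=0°, α=15°
  direction (0.9659, 0.2588); cell (1,5); t to first gridline: x 0.6005, y 1.3523 (then +1.0353 / +3.8637)
    (2,5) via x @ 0.6005
    (2,6) via y @ 1.3523
    (3,6) via x @ 1.6357
    (4,6) via x @ 2.6710  # hit
  → r_3 = 2.6710
beam 4: φ=45°, α=60°
  direction (0.5000, 0.8660); cell (1,5); t to first gridline: x 1.1600, y 0.4041 (then +2.0000 / +1.1547)
    (1,6) via y @ 0.4041
    (2,6) via x @ 1.1600
    (2,7) via y @ 1.5588  # hit
  → r_4 = 1.5588
beam 5: φ=90°, α=105°
  direction (-0.2588, 0.9659); cell (1,5); t to first gridline: x 1.6228, y 0.3623 (then +3.8637 / +1.0353)
    (1,6) via y @ 0.3623
    (1,7) via y @ 1.3976
    (0,7) via x @ 1.6228  # hit
  → r_5 = 1.6228

ranges = [4.8140, 1.8244, 2.6710, 1.5588, 1.6228]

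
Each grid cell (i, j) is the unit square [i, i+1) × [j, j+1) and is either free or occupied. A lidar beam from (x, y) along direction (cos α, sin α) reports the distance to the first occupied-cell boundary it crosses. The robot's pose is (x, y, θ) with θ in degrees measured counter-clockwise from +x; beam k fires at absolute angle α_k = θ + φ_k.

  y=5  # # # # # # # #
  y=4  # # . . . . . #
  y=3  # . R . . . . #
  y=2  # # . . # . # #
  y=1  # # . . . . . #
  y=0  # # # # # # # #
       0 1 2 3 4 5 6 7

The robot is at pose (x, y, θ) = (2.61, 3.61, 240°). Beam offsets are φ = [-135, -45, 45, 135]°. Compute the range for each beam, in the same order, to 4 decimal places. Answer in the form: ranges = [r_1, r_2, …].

ranges = [1.4390, 1.6668, 2.7021, 4.5449]

beam 1: φ=-135°, α=105°
  cosα=-0.2588 sinα=0.9659 | (2,3) | tMaxX 2.3569 tMaxY 0.4038 | tΔX 3.8637 tΔY 1.0353
    t=0.4038 [y] (2,4)
    t=1.4390 [y] (2,5) — stop
  → r_1 = 1.4390
beam 2: φ=-45°, α=195°
  cosα=-0.9659 sinα=-0.2588 | (2,3) | tMaxX 0.6315 tMaxY 2.3569 | tΔX 1.0353 tΔY 3.8637
    t=0.6315 [x] (1,3)
    t=1.6668 [x] (0,3) — stop
  → r_2 = 1.6668
beam 3: φ=45°, α=285°
  cosα=0.2588 sinα=-0.9659 | (2,3) | tMaxX 1.5068 tMaxY 0.6315 | tΔX 3.8637 tΔY 1.0353
    t=0.6315 [y] (2,2)
    t=1.5068 [x] (3,2)
    t=1.6668 [y] (3,1)
    t=2.7021 [y] (3,0) — stop
  → r_3 = 2.7021
beam 4: φ=135°, α=15°
  cosα=0.9659 sinα=0.2588 | (2,3) | tMaxX 0.4038 tMaxY 1.5068 | tΔX 1.0353 tΔY 3.8637
    t=0.4038 [x] (3,3)
    t=1.4390 [x] (4,3)
    t=1.5068 [y] (4,4)
    t=2.4743 [x] (5,4)
    t=3.5096 [x] (6,4)
    t=4.5449 [x] (7,4) — stop
  → r_4 = 4.5449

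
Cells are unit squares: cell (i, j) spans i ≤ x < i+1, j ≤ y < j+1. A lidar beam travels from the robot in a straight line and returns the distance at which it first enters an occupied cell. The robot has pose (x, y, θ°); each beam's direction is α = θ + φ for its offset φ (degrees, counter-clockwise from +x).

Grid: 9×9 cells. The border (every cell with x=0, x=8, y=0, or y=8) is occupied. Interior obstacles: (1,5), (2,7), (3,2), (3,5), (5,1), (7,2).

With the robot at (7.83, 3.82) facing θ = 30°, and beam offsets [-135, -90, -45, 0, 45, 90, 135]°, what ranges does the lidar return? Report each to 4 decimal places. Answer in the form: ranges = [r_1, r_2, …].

ranges = [0.8489, 0.3400, 0.1760, 0.1963, 0.6568, 4.8266, 4.5592]

beam 1: φ=-135°, α=255°
  cosα=-0.2588 sinα=-0.9659 | (7,3) | tMaxX 3.2069 tMaxY 0.8489 | tΔX 3.8637 tΔY 1.0353
    t=0.8489 [y] (7,2) — stop
  → r_1 = 0.8489
beam 2: φ=-90°, α=300°
  cosα=0.5000 sinα=-0.8660 | (7,3) | tMaxX 0.3400 tMaxY 0.9469 | tΔX 2.0000 tΔY 1.1547
    t=0.3400 [x] (8,3) — stop
  → r_2 = 0.3400
beam 3: φ=-45°, α=345°
  cosα=0.9659 sinα=-0.2588 | (7,3) | tMaxX 0.1760 tMaxY 3.1682 | tΔX 1.0353 tΔY 3.8637
    t=0.1760 [x] (8,3) — stop
  → r_3 = 0.1760
beam 4: φ=0°, α=30°
  cosα=0.8660 sinα=0.5000 | (7,3) | tMaxX 0.1963 tMaxY 0.3600 | tΔX 1.1547 tΔY 2.0000
    t=0.1963 [x] (8,3) — stop
  → r_4 = 0.1963
beam 5: φ=45°, α=75°
  cosα=0.2588 sinα=0.9659 | (7,3) | tMaxX 0.6568 tMaxY 0.1863 | tΔX 3.8637 tΔY 1.0353
    t=0.1863 [y] (7,4)
    t=0.6568 [x] (8,4) — stop
  → r_5 = 0.6568
beam 6: φ=90°, α=120°
  cosα=-0.5000 sinα=0.8660 | (7,3) | tMaxX 1.6600 tMaxY 0.2078 | tΔX 2.0000 tΔY 1.1547
    t=0.2078 [y] (7,4)
    t=1.3625 [y] (7,5)
    t=1.6600 [x] (6,5)
    t=2.5172 [y] (6,6)
    t=3.6600 [x] (5,6)
    t=3.6719 [y] (5,7)
    t=4.8266 [y] (5,8) — stop
  → r_6 = 4.8266
beam 7: φ=135°, α=165°
  cosα=-0.9659 sinα=0.2588 | (7,3) | tMaxX 0.8593 tMaxY 0.6955 | tΔX 1.0353 tΔY 3.8637
    t=0.6955 [y] (7,4)
    t=0.8593 [x] (6,4)
    t=1.8946 [x] (5,4)
    t=2.9298 [x] (4,4)
    t=3.9651 [x] (3,4)
    t=4.5592 [y] (3,5) — stop
  → r_7 = 4.5592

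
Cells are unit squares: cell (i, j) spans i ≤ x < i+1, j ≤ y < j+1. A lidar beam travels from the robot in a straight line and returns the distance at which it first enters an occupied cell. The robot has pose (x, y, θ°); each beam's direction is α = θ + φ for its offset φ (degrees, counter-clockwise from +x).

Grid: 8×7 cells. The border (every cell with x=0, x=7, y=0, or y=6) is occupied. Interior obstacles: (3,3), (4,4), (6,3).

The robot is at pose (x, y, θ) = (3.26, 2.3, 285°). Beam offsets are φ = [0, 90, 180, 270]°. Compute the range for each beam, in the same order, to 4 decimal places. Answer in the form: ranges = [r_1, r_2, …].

beam 1: φ=0°, α=285°
  d=(0.2588,-0.9659)  start (3,2)  tX=2.8591 tY=0.3106  stride 1/|dx|=3.8637 1/|dy|=1.0353
    cross y-line → (3,1), t=0.3106
    cross y-line → (3,0), t=1.3459 (wall)
  → r_1 = 1.3459
beam 2: φ=90°, α=15°
  d=(0.9659,0.2588)  start (3,2)  tX=0.7661 tY=2.7046  stride 1/|dx|=1.0353 1/|dy|=3.8637
    cross x-line → (4,2), t=0.7661
    cross x-line → (5,2), t=1.8014
    cross y-line → (5,3), t=2.7046
    cross x-line → (6,3), t=2.8367 (wall)
  → r_2 = 2.8367
beam 3: φ=180°, α=105°
  d=(-0.2588,0.9659)  start (3,2)  tX=1.0046 tY=0.7247  stride 1/|dx|=3.8637 1/|dy|=1.0353
    cross y-line → (3,3), t=0.7247 (wall)
  → r_3 = 0.7247
beam 4: φ=270°, α=195°
  d=(-0.9659,-0.2588)  start (3,2)  tX=0.2692 tY=1.1591  stride 1/|dx|=1.0353 1/|dy|=3.8637
    cross x-line → (2,2), t=0.2692
    cross y-line → (2,1), t=1.1591
    cross x-line → (1,1), t=1.3044
    cross x-line → (0,1), t=2.3397 (wall)
  → r_4 = 2.3397

ranges = [1.3459, 2.8367, 0.7247, 2.3397]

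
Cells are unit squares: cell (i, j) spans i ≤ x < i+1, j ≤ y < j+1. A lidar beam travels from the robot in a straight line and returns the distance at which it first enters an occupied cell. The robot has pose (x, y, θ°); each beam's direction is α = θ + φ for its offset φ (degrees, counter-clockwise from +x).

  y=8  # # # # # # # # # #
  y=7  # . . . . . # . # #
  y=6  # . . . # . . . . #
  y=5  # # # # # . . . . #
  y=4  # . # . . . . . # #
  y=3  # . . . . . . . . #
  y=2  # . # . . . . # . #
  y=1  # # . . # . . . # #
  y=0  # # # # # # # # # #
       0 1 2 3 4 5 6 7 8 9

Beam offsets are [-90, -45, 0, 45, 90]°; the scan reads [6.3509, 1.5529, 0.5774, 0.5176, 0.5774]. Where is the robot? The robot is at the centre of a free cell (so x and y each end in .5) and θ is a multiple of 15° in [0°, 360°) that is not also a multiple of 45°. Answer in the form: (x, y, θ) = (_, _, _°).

The pose lattice has 42·16 = 672 candidates. Test each by forward raycasting.
  (7.5, 3.5, 30°): beam 1 = 0.5774 ≠ 6.3509 ✗
  (7.5, 6.5, 330°): beam 1 = 5.1962 ≠ 6.3509 ✗
  (2.5, 6.5, 150°): beam 1 = 1.7321 ≠ 6.3509 ✗
  (7.5, 1.5, 300°): beam 1 = 1.0000 ≠ 6.3509 ✗
  …
  (8.5, 6.5, 330°): r_1=6.3509, r_2=1.5529, r_3=0.5774, r_4=0.5176, r_5=0.5774 — all match ✓
No second candidate reproduces the full scan.

(x, y, θ) = (8.5, 6.5, 330°)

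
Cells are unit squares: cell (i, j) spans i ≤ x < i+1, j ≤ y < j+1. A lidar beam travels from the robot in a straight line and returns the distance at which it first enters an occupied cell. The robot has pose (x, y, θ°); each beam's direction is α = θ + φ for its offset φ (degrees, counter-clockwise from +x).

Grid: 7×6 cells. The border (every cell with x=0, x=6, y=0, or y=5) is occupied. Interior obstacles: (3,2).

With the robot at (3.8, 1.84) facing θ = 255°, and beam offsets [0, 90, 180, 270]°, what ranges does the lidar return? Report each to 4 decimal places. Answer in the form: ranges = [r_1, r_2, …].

ranges = [0.8696, 2.2776, 0.1656, 0.6182]

beam 1: φ=0°, α=255°
  cosα=-0.2588 sinα=-0.9659 | (3,1) | tMaxX 3.0910 tMaxY 0.8696 | tΔX 3.8637 tΔY 1.0353
    t=0.8696 [y] (3,0) — stop
  → r_1 = 0.8696
beam 2: φ=90°, α=345°
  cosα=0.9659 sinα=-0.2588 | (3,1) | tMaxX 0.2071 tMaxY 3.2455 | tΔX 1.0353 tΔY 3.8637
    t=0.2071 [x] (4,1)
    t=1.2423 [x] (5,1)
    t=2.2776 [x] (6,1) — stop
  → r_2 = 2.2776
beam 3: φ=180°, α=75°
  cosα=0.2588 sinα=0.9659 | (3,1) | tMaxX 0.7727 tMaxY 0.1656 | tΔX 3.8637 tΔY 1.0353
    t=0.1656 [y] (3,2) — stop
  → r_3 = 0.1656
beam 4: φ=270°, α=165°
  cosα=-0.9659 sinα=0.2588 | (3,1) | tMaxX 0.8282 tMaxY 0.6182 | tΔX 1.0353 tΔY 3.8637
    t=0.6182 [y] (3,2) — stop
  → r_4 = 0.6182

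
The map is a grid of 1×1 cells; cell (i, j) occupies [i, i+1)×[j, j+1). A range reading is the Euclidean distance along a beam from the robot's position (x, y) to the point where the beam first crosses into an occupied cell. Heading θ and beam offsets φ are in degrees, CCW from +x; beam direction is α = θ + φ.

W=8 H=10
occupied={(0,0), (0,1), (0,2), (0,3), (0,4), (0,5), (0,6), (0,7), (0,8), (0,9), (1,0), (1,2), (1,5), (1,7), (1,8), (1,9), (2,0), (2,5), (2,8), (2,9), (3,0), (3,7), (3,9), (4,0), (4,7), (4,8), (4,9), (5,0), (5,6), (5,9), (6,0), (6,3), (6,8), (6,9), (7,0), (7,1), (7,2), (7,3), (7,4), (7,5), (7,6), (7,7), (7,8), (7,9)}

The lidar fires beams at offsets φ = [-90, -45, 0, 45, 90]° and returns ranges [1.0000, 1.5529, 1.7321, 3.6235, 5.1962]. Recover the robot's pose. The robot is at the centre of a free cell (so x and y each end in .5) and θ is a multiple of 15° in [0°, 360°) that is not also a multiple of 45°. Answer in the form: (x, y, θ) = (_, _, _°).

(x, y, θ) = (2.5, 4.5, 240°)

Candidates: 36 free-cell centres × 16 headings = 576 poses. Raycast each; keep the one whose scan matches to 4 dp.
  (1.5, 3.5, 345°): beam 1 = 0.5176 ≠ 1.0000 ✗
  (6.5, 6.5, 210°): beam 1 = 2.8868 ≠ 1.0000 ✗
  (5.5, 5.5, 165°): beam 1 = 0.5176 ≠ 1.0000 ✗
  (4.5, 1.5, 150°): beam 1 = 5.0000 ≠ 1.0000 ✗
  …
  (2.5, 4.5, 240°): r_1=1.0000, r_2=1.5529, r_3=1.7321, r_4=3.6235, r_5=5.1962 — all match ✓
No second candidate reproduces the full scan.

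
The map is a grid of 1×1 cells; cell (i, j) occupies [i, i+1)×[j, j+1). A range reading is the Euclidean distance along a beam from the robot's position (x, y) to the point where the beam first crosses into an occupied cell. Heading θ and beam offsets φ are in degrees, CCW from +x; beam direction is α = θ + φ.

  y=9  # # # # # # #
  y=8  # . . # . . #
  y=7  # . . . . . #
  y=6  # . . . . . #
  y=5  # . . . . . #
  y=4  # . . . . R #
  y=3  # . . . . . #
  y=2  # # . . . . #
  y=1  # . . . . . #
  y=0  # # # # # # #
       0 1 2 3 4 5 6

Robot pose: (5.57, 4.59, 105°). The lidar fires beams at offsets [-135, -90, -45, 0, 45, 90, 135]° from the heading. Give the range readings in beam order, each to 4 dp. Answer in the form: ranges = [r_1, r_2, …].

ranges = [0.4965, 0.4452, 0.8600, 4.5656, 5.2770, 4.7312, 4.1454]

beam 1: φ=-135°, α=330°
  dir = (cos 330°, sin 330°) = (0.8660, -0.5000); from cell (5,4)
  next x-line at t=0.4965, next y-line at t=1.1800; Δt_x=1.1547, Δt_y=2.0000
    x: enter (6,4) at t=0.4965 ← occupied
  → r_1 = 0.4965
beam 2: φ=-90°, α=15°
  dir = (cos 15°, sin 15°) = (0.9659, 0.2588); from cell (5,4)
  next x-line at t=0.4452, next y-line at t=1.5841; Δt_x=1.0353, Δt_y=3.8637
    x: enter (6,4) at t=0.4452 ← occupied
  → r_2 = 0.4452
beam 3: φ=-45°, α=60°
  dir = (cos 60°, sin 60°) = (0.5000, 0.8660); from cell (5,4)
  next x-line at t=0.8600, next y-line at t=0.4734; Δt_x=2.0000, Δt_y=1.1547
    y: enter (5,5) at t=0.4734
    x: enter (6,5) at t=0.8600 ← occupied
  → r_3 = 0.8600
beam 4: φ=0°, α=105°
  dir = (cos 105°, sin 105°) = (-0.2588, 0.9659); from cell (5,4)
  next x-line at t=2.2023, next y-line at t=0.4245; Δt_x=3.8637, Δt_y=1.0353
    y: enter (5,5) at t=0.4245
    y: enter (5,6) at t=1.4597
    x: enter (4,6) at t=2.2023
    y: enter (4,7) at t=2.4950
    y: enter (4,8) at t=3.5303
    y: enter (4,9) at t=4.5656 ← occupied
  → r_4 = 4.5656
beam 5: φ=45°, α=150°
  dir = (cos 150°, sin 150°) = (-0.8660, 0.5000); from cell (5,4)
  next x-line at t=0.6582, next y-line at t=0.8200; Δt_x=1.1547, Δt_y=2.0000
    x: enter (4,4) at t=0.6582
    y: enter (4,5) at t=0.8200
    x: enter (3,5) at t=1.8129
    y: enter (3,6) at t=2.8200
    x: enter (2,6) at t=2.9676
    x: enter (1,6) at t=4.1223
    y: enter (1,7) at t=4.8200
    x: enter (0,7) at t=5.2770 ← occupied
  → r_5 = 5.2770
beam 6: φ=90°, α=195°
  dir = (cos 195°, sin 195°) = (-0.9659, -0.2588); from cell (5,4)
  next x-line at t=0.5901, next y-line at t=2.2796; Δt_x=1.0353, Δt_y=3.8637
    x: enter (4,4) at t=0.5901
    x: enter (3,4) at t=1.6254
    y: enter (3,3) at t=2.2796
    x: enter (2,3) at t=2.6607
    x: enter (1,3) at t=3.6959
    x: enter (0,3) at t=4.7312 ← occupied
  → r_6 = 4.7312
beam 7: φ=135°, α=240°
  dir = (cos 240°, sin 240°) = (-0.5000, -0.8660); from cell (5,4)
  next x-line at t=1.1400, next y-line at t=0.6813; Δt_x=2.0000, Δt_y=1.1547
    y: enter (5,3) at t=0.6813
    x: enter (4,3) at t=1.1400
    y: enter (4,2) at t=1.8360
    y: enter (4,1) at t=2.9907
    x: enter (3,1) at t=3.1400
    y: enter (3,0) at t=4.1454 ← occupied
  → r_7 = 4.1454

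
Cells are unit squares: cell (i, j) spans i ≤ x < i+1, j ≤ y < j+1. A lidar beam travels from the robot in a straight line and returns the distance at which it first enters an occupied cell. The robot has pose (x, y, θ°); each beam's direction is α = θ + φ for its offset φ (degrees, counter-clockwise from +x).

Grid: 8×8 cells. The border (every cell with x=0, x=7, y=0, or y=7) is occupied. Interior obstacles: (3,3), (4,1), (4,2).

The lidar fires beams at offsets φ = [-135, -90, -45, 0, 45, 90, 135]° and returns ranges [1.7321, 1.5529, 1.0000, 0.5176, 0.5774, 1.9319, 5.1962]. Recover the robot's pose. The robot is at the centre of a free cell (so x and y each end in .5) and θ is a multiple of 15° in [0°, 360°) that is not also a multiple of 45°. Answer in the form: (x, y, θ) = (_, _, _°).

The pose lattice has 33·16 = 528 candidates. Test each by forward raycasting.
  (3.5, 5.5, 60°): beam 1 = 1.5529 ≠ 1.7321 ✗
  (6.5, 2.5, 165°): beam 1 = 0.5774 ≠ 1.7321 ✗
  (4.5, 5.5, 15°): beam 2 = 4.6587 ≠ 1.5529 ✗
  (1.5, 6.5, 300°): beam 1 = 0.5176 ≠ 1.7321 ✗
  …
  (6.5, 2.5, 345°): r_1=1.7321, r_2=1.5529, r_3=1.0000, r_4=0.5176, r_5=0.5774, r_6=1.9319, r_7=5.1962 — all match ✓
Unique over the lattice → pose = (6.5, 2.5, 345°).

(x, y, θ) = (6.5, 2.5, 345°)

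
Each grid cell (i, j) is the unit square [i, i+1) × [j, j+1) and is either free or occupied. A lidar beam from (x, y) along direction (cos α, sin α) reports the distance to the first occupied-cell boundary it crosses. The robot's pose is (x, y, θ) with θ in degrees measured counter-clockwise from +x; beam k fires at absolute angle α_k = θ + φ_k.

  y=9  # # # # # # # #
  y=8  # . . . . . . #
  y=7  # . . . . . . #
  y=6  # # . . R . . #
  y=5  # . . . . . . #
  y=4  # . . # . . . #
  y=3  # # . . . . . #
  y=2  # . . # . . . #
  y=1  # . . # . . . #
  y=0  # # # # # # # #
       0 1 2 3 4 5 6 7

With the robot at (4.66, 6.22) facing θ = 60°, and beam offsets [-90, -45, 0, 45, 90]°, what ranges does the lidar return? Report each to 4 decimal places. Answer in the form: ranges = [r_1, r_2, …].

ranges = [2.7020, 2.4225, 3.2101, 2.8781, 4.2262]

beam 1: φ=-90°, α=330°
  direction (0.8660, -0.5000); cell (4,6); t to first gridline: x 0.3926, y 0.4400 (then +1.1547 / +2.0000)
    (5,6) via x @ 0.3926
    (5,5) via y @ 0.4400
    (6,5) via x @ 1.5473
    (6,4) via y @ 2.4400
    (7,4) via x @ 2.7020  # hit
  → r_1 = 2.7020
beam 2: φ=-45°, α=15°
  direction (0.9659, 0.2588); cell (4,6); t to first gridline: x 0.3520, y 3.0137 (then +1.0353 / +3.8637)
    (5,6) via x @ 0.3520
    (6,6) via x @ 1.3873
    (7,6) via x @ 2.4225  # hit
  → r_2 = 2.4225
beam 3: φ=0°, α=60°
  direction (0.5000, 0.8660); cell (4,6); t to first gridline: x 0.6800, y 0.9007 (then +2.0000 / +1.1547)
    (5,6) via x @ 0.6800
    (5,7) via y @ 0.9007
    (5,8) via y @ 2.0554
    (6,8) via x @ 2.6800
    (6,9) via y @ 3.2101  # hit
  → r_3 = 3.2101
beam 4: φ=45°, α=105°
  direction (-0.2588, 0.9659); cell (4,6); t to first gridline: x 2.5500, y 0.8075 (then +3.8637 / +1.0353)
    (4,7) via y @ 0.8075
    (4,8) via y @ 1.8428
    (3,8) via x @ 2.5500
    (3,9) via y @ 2.8781  # hit
  → r_4 = 2.8781
beam 5: φ=90°, α=150°
  direction (-0.8660, 0.5000); cell (4,6); t to first gridline: x 0.7621, y 1.5600 (then +1.1547 / +2.0000)
    (3,6) via x @ 0.7621
    (3,7) via y @ 1.5600
    (2,7) via x @ 1.9168
    (1,7) via x @ 3.0715
    (1,8) via y @ 3.5600
    (0,8) via x @ 4.2262  # hit
  → r_5 = 4.2262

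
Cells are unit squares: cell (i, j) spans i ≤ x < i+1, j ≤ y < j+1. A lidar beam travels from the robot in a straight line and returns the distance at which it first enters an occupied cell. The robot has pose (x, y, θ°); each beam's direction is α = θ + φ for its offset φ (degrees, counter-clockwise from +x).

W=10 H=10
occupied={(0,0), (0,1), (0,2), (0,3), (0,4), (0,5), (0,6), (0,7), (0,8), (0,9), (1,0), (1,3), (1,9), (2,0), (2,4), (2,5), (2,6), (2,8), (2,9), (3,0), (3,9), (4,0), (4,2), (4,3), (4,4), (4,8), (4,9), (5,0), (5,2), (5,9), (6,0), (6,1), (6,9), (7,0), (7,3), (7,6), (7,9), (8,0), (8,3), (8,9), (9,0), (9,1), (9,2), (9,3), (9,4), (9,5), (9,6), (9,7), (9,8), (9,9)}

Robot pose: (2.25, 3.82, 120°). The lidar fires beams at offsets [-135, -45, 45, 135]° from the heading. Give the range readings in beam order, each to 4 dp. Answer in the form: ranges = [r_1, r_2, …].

beam 1: φ=-135°, α=345°
  cosα=0.9659 sinα=-0.2588 | (2,3) | tMaxX 0.7765 tMaxY 3.1682 | tΔX 1.0353 tΔY 3.8637
    t=0.7765 [x] (3,3)
    t=1.8117 [x] (4,3) — stop
  → r_1 = 1.8117
beam 2: φ=-45°, α=75°
  cosα=0.2588 sinα=0.9659 | (2,3) | tMaxX 2.8978 tMaxY 0.1863 | tΔX 3.8637 tΔY 1.0353
    t=0.1863 [y] (2,4) — stop
  → r_2 = 0.1863
beam 3: φ=45°, α=165°
  cosα=-0.9659 sinα=0.2588 | (2,3) | tMaxX 0.2588 tMaxY 0.6955 | tΔX 1.0353 tΔY 3.8637
    t=0.2588 [x] (1,3) — stop
  → r_3 = 0.2588
beam 4: φ=135°, α=255°
  cosα=-0.2588 sinα=-0.9659 | (2,3) | tMaxX 0.9659 tMaxY 0.8489 | tΔX 3.8637 tΔY 1.0353
    t=0.8489 [y] (2,2)
    t=0.9659 [x] (1,2)
    t=1.8842 [y] (1,1)
    t=2.9195 [y] (1,0) — stop
  → r_4 = 2.9195

ranges = [1.8117, 0.1863, 0.2588, 2.9195]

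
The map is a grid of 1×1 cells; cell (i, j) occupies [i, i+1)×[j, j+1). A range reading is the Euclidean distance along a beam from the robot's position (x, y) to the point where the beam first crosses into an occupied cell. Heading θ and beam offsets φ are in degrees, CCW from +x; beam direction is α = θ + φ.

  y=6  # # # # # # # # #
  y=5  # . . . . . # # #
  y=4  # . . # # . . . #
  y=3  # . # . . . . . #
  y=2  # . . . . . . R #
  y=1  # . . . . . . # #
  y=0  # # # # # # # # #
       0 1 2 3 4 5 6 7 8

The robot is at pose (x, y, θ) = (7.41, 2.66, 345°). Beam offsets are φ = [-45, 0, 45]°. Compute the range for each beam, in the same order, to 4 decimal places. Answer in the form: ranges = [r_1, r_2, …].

ranges = [0.7621, 0.6108, 0.6813]

beam 1: φ=-45°, α=300°
  direction (0.5000, -0.8660); cell (7,2); t to first gridline: x 1.1800, y 0.7621 (then +2.0000 / +1.1547)
    (7,1) via y @ 0.7621  # hit
  → r_1 = 0.7621
beam 2: φ=0°, α=345°
  direction (0.9659, -0.2588); cell (7,2); t to first gridline: x 0.6108, y 2.5500 (then +1.0353 / +3.8637)
    (8,2) via x @ 0.6108  # hit
  → r_2 = 0.6108
beam 3: φ=45°, α=30°
  direction (0.8660, 0.5000); cell (7,2); t to first gridline: x 0.6813, y 0.6800 (then +1.1547 / +2.0000)
    (7,3) via y @ 0.6800
    (8,3) via x @ 0.6813  # hit
  → r_3 = 0.6813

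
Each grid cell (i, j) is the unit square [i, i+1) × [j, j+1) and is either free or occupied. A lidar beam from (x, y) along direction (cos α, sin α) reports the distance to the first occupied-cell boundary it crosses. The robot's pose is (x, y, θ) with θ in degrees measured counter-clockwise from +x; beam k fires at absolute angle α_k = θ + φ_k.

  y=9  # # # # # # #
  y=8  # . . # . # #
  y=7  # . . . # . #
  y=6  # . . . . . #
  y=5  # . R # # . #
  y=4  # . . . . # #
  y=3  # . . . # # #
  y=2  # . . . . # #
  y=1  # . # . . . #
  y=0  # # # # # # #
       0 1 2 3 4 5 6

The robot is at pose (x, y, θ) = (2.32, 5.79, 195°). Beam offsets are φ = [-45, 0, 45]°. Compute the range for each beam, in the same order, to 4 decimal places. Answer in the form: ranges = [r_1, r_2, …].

beam 1: φ=-45°, α=150°
  d=(-0.8660,0.5000)  start (2,5)  tX=0.3695 tY=0.4200  stride 1/|dx|=1.1547 1/|dy|=2.0000
    cross x-line → (1,5), t=0.3695
    cross y-line → (1,6), t=0.4200
    cross x-line → (0,6), t=1.5242 (wall)
  → r_1 = 1.5242
beam 2: φ=0°, α=195°
  d=(-0.9659,-0.2588)  start (2,5)  tX=0.3313 tY=3.0523  stride 1/|dx|=1.0353 1/|dy|=3.8637
    cross x-line → (1,5), t=0.3313
    cross x-line → (0,5), t=1.3666 (wall)
  → r_2 = 1.3666
beam 3: φ=45°, α=240°
  d=(-0.5000,-0.8660)  start (2,5)  tX=0.6400 tY=0.9122  stride 1/|dx|=2.0000 1/|dy|=1.1547
    cross x-line → (1,5), t=0.6400
    cross y-line → (1,4), t=0.9122
    cross y-line → (1,3), t=2.0669
    cross x-line → (0,3), t=2.6400 (wall)
  → r_3 = 2.6400

ranges = [1.5242, 1.3666, 2.6400]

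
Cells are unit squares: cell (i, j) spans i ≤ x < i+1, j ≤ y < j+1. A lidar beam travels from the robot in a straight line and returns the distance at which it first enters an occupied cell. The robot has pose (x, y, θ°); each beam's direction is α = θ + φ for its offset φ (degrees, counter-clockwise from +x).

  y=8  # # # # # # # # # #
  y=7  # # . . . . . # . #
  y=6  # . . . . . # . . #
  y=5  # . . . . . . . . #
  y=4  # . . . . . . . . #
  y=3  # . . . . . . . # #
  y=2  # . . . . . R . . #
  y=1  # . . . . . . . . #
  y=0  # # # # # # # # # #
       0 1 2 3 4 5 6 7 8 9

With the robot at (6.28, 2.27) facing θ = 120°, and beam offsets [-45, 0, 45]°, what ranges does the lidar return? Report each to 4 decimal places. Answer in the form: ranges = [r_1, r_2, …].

ranges = [4.8969, 6.6164, 5.4663]

beam 1: φ=-45°, α=75°
  direction (0.2588, 0.9659); cell (6,2); t to first gridline: x 2.7819, y 0.7558 (then +3.8637 / +1.0353)
    (6,3) via y @ 0.7558
    (6,4) via y @ 1.7910
    (7,4) via x @ 2.7819
    (7,5) via y @ 2.8263
    (7,6) via y @ 3.8616
    (7,7) via y @ 4.8969  # hit
  → r_1 = 4.8969
beam 2: φ=0°, α=120°
  direction (-0.5000, 0.8660); cell (6,2); t to first gridline: x 0.5600, y 0.8429 (then +2.0000 / +1.1547)
    (5,2) via x @ 0.5600
    (5,3) via y @ 0.8429
    (5,4) via y @ 1.9976
    (4,4) via x @ 2.5600
    (4,5) via y @ 3.1523
    (4,6) via y @ 4.3070
    (3,6) via x @ 4.5600
    (3,7) via y @ 5.4617
    (2,7) via x @ 6.5600
    (2,8) via y @ 6.6164  # hit
  → r_2 = 6.6164
beam 3: φ=45°, α=165°
  direction (-0.9659, 0.2588); cell (6,2); t to first gridline: x 0.2899, y 2.8205 (then +1.0353 / +3.8637)
    (5,2) via x @ 0.2899
    (4,2) via x @ 1.3252
    (3,2) via x @ 2.3604
    (3,3) via y @ 2.8205
    (2,3) via x @ 3.3957
    (1,3) via x @ 4.4310
    (0,3) via x @ 5.4663  # hit
  → r_3 = 5.4663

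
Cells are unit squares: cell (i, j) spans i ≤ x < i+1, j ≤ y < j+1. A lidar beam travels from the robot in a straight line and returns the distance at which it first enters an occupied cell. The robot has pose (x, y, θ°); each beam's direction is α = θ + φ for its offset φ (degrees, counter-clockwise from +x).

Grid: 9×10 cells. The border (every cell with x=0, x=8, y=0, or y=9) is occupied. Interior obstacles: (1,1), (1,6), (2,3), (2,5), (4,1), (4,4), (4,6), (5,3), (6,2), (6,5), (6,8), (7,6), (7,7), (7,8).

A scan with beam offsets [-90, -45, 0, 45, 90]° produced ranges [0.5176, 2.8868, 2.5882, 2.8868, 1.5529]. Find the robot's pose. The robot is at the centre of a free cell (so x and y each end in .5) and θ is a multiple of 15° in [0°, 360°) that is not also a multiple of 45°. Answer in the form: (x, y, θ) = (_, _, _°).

Enumerate (i+0.5, j+0.5, θ) over the 42 free cells and 16 admissible headings. For each, cast all 5 beams and compare to the given ranges.
  (6.5, 6.5, 120°): beam 1 = 0.5774 ≠ 0.5176 ✗
  (7.5, 3.5, 30°): beam 1 = 1.0000 ≠ 0.5176 ✗
  (5.5, 4.5, 240°): beam 1 = 0.5774 ≠ 0.5176 ✗
  (2.5, 6.5, 60°): beam 1 = 6.3509 ≠ 0.5176 ✗
  (7.5, 5.5, 30°): beam 1 = 1.0000 ≠ 0.5176 ✗
  …
  (3.5, 6.5, 105°): r_1=0.5176, r_2=2.8868, r_3=2.5882, r_4=2.8868, r_5=1.5529 — all match ✓
No second candidate reproduces the full scan.

(x, y, θ) = (3.5, 6.5, 105°)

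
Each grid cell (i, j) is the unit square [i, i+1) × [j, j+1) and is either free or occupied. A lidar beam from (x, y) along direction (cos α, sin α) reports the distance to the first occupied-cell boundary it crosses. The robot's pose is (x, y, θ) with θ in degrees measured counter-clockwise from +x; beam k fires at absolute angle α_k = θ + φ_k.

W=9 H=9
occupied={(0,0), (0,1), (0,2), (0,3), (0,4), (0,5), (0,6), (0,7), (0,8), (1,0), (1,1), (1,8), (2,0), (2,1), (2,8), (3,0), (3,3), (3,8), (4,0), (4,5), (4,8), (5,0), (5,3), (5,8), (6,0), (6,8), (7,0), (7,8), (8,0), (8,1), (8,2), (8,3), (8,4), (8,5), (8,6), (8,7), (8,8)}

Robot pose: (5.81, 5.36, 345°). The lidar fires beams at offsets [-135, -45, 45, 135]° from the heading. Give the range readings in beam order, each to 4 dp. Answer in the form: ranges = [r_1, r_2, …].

beam 1: φ=-135°, α=210°
  direction (-0.8660, -0.5000); cell (5,5); t to first gridline: x 0.9353, y 0.7200 (then +1.1547 / +2.0000)
    (5,4) via y @ 0.7200
    (4,4) via x @ 0.9353
    (3,4) via x @ 2.0900
    (3,3) via y @ 2.7200  # hit
  → r_1 = 2.7200
beam 2: φ=-45°, α=300°
  direction (0.5000, -0.8660); cell (5,5); t to first gridline: x 0.3800, y 0.4157 (then +2.0000 / +1.1547)
    (6,5) via x @ 0.3800
    (6,4) via y @ 0.4157
    (6,3) via y @ 1.5704
    (7,3) via x @ 2.3800
    (7,2) via y @ 2.7251
    (7,1) via y @ 3.8798
    (8,1) via x @ 4.3800  # hit
  → r_2 = 4.3800
beam 3: φ=45°, α=30°
  direction (0.8660, 0.5000); cell (5,5); t to first gridline: x 0.2194, y 1.2800 (then +1.1547 / +2.0000)
    (6,5) via x @ 0.2194
    (6,6) via y @ 1.2800
    (7,6) via x @ 1.3741
    (8,6) via x @ 2.5288  # hit
  → r_3 = 2.5288
beam 4: φ=135°, α=120°
  direction (-0.5000, 0.8660); cell (5,5); t to first gridline: x 1.6200, y 0.7390 (then +2.0000 / +1.1547)
    (5,6) via y @ 0.7390
    (4,6) via x @ 1.6200
    (4,7) via y @ 1.8937
    (4,8) via y @ 3.0484  # hit
  → r_4 = 3.0484

ranges = [2.7200, 4.3800, 2.5288, 3.0484]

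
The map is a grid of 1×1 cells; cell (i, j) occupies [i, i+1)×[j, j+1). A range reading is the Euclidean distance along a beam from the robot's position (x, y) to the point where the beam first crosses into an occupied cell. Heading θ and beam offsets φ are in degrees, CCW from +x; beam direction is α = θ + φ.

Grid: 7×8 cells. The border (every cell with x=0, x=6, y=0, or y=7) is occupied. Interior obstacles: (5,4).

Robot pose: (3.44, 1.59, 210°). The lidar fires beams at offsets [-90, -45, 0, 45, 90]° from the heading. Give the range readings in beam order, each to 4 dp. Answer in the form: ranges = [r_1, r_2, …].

beam 1: φ=-90°, α=120°
  direction (-0.5000, 0.8660); cell (3,1); t to first gridline: x 0.8800, y 0.4734 (then +2.0000 / +1.1547)
    (3,2) via y @ 0.4734
    (2,2) via x @ 0.8800
    (2,3) via y @ 1.6281
    (2,4) via y @ 2.7828
    (1,4) via x @ 2.8800
    (1,5) via y @ 3.9375
    (0,5) via x @ 4.8800  # hit
  → r_1 = 4.8800
beam 2: φ=-45°, α=165°
  direction (-0.9659, 0.2588); cell (3,1); t to first gridline: x 0.4555, y 1.5841 (then +1.0353 / +3.8637)
    (2,1) via x @ 0.4555
    (1,1) via x @ 1.4908
    (1,2) via y @ 1.5841
    (0,2) via x @ 2.5261  # hit
  → r_2 = 2.5261
beam 3: φ=0°, α=210°
  direction (-0.8660, -0.5000); cell (3,1); t to first gridline: x 0.5081, y 1.1800 (then +1.1547 / +2.0000)
    (2,1) via x @ 0.5081
    (2,0) via y @ 1.1800  # hit
  → r_3 = 1.1800
beam 4: φ=45°, α=255°
  direction (-0.2588, -0.9659); cell (3,1); t to first gridline: x 1.7000, y 0.6108 (then +3.8637 / +1.0353)
    (3,0) via y @ 0.6108  # hit
  → r_4 = 0.6108
beam 5: φ=90°, α=300°
  direction (0.5000, -0.8660); cell (3,1); t to first gridline: x 1.1200, y 0.6813 (then +2.0000 / +1.1547)
    (3,0) via y @ 0.6813  # hit
  → r_5 = 0.6813

ranges = [4.8800, 2.5261, 1.1800, 0.6108, 0.6813]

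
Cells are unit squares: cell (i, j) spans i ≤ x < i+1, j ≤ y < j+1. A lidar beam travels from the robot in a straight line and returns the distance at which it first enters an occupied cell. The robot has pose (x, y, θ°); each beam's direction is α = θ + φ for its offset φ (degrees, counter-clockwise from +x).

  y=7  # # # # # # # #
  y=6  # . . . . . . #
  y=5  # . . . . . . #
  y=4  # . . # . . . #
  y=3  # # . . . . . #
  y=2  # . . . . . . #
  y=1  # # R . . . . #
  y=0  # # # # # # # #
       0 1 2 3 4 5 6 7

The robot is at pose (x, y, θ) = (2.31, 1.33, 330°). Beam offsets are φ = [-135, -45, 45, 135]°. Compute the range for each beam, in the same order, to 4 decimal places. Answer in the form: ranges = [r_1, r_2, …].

beam 1: φ=-135°, α=195°
  cosα=-0.9659 sinα=-0.2588 | (2,1) | tMaxX 0.3209 tMaxY 1.2750 | tΔX 1.0353 tΔY 3.8637
    t=0.3209 [x] (1,1) — stop
  → r_1 = 0.3209
beam 2: φ=-45°, α=285°
  cosα=0.2588 sinα=-0.9659 | (2,1) | tMaxX 2.6660 tMaxY 0.3416 | tΔX 3.8637 tΔY 1.0353
    t=0.3416 [y] (2,0) — stop
  → r_2 = 0.3416
beam 3: φ=45°, α=15°
  cosα=0.9659 sinα=0.2588 | (2,1) | tMaxX 0.7143 tMaxY 2.5887 | tΔX 1.0353 tΔY 3.8637
    t=0.7143 [x] (3,1)
    t=1.7496 [x] (4,1)
    t=2.5887 [y] (4,2)
    t=2.7849 [x] (5,2)
    t=3.8202 [x] (6,2)
    t=4.8554 [x] (7,2) — stop
  → r_3 = 4.8554
beam 4: φ=135°, α=105°
  cosα=-0.2588 sinα=0.9659 | (2,1) | tMaxX 1.1977 tMaxY 0.6936 | tΔX 3.8637 tΔY 1.0353
    t=0.6936 [y] (2,2)
    t=1.1977 [x] (1,2)
    t=1.7289 [y] (1,3) — stop
  → r_4 = 1.7289

ranges = [0.3209, 0.3416, 4.8554, 1.7289]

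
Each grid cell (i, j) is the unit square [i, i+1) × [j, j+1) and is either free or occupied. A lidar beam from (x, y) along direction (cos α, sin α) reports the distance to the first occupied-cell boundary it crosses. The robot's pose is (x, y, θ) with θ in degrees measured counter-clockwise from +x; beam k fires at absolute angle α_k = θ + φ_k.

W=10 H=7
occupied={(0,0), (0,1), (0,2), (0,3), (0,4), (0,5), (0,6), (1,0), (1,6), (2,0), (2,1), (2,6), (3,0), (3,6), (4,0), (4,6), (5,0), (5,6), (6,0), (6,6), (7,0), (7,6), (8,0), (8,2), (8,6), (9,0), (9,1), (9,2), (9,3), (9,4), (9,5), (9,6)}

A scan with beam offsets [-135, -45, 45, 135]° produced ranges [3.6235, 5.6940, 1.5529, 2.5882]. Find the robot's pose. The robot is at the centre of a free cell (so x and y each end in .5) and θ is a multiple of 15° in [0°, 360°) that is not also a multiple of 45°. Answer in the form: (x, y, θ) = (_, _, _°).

(x, y, θ) = (3.5, 4.5, 60°)

Enumerate (i+0.5, j+0.5, θ) over the 38 free cells and 16 admissible headings. For each, cast all 4 beams and compare to the given ranges.
  (4.5, 4.5, 285°): beam 1 = 3.0000 ≠ 3.6235 ✗
  (7.5, 1.5, 120°): beam 1 = 1.5529 ≠ 3.6235 ✗
  (5.5, 5.5, 210°): beam 1 = 0.5176 ≠ 3.6235 ✗
  (8.5, 1.5, 330°): beam 1 = 1.9319 ≠ 3.6235 ✗
  …
  (3.5, 4.5, 60°): r_1=3.6235, r_2=5.6940, r_3=1.5529, r_4=2.5882 — all match ✓
No second candidate reproduces the full scan.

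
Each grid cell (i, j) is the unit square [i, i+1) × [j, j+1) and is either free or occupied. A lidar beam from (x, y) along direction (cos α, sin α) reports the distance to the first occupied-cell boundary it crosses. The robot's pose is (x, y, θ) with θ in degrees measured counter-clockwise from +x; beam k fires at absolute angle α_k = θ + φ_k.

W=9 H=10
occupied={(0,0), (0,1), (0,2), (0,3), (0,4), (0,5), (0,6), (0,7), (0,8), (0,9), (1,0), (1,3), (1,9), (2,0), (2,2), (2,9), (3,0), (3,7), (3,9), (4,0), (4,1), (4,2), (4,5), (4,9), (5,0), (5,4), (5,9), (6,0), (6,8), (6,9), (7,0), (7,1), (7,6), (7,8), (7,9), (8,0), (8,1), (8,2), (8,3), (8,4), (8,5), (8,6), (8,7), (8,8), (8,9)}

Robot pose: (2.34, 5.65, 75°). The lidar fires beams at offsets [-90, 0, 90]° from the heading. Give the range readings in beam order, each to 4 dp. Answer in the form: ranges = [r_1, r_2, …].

ranges = [1.7186, 3.4682, 1.3873]

beam 1: φ=-90°, α=345°
  cosα=0.9659 sinα=-0.2588 | (2,5) | tMaxX 0.6833 tMaxY 2.5114 | tΔX 1.0353 tΔY 3.8637
    t=0.6833 [x] (3,5)
    t=1.7186 [x] (4,5) — stop
  → r_1 = 1.7186
beam 2: φ=0°, α=75°
  cosα=0.2588 sinα=0.9659 | (2,5) | tMaxX 2.5500 tMaxY 0.3623 | tΔX 3.8637 tΔY 1.0353
    t=0.3623 [y] (2,6)
    t=1.3976 [y] (2,7)
    t=2.4329 [y] (2,8)
    t=2.5500 [x] (3,8)
    t=3.4682 [y] (3,9) — stop
  → r_2 = 3.4682
beam 3: φ=90°, α=165°
  cosα=-0.9659 sinα=0.2588 | (2,5) | tMaxX 0.3520 tMaxY 1.3523 | tΔX 1.0353 tΔY 3.8637
    t=0.3520 [x] (1,5)
    t=1.3523 [y] (1,6)
    t=1.3873 [x] (0,6) — stop
  → r_3 = 1.3873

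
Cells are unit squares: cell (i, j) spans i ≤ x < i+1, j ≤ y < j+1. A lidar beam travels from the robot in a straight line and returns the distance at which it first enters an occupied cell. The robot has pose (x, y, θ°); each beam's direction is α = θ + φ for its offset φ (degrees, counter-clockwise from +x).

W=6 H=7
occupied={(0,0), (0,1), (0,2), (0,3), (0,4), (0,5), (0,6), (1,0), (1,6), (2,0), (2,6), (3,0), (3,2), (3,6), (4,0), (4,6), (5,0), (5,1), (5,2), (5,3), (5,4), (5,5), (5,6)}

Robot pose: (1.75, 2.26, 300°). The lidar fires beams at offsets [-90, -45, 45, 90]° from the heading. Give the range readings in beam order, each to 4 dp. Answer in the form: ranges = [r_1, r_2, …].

beam 1: φ=-90°, α=210°
  cosα=-0.8660 sinα=-0.5000 | (1,2) | tMaxX 0.8660 tMaxY 0.5200 | tΔX 1.1547 tΔY 2.0000
    t=0.5200 [y] (1,1)
    t=0.8660 [x] (0,1) — stop
  → r_1 = 0.8660
beam 2: φ=-45°, α=255°
  cosα=-0.2588 sinα=-0.9659 | (1,2) | tMaxX 2.8978 tMaxY 0.2692 | tΔX 3.8637 tΔY 1.0353
    t=0.2692 [y] (1,1)
    t=1.3044 [y] (1,0) — stop
  → r_2 = 1.3044
beam 3: φ=45°, α=345°
  cosα=0.9659 sinα=-0.2588 | (1,2) | tMaxX 0.2588 tMaxY 1.0046 | tΔX 1.0353 tΔY 3.8637
    t=0.2588 [x] (2,2)
    t=1.0046 [y] (2,1)
    t=1.2941 [x] (3,1)
    t=2.3294 [x] (4,1)
    t=3.3646 [x] (5,1) — stop
  → r_3 = 3.3646
beam 4: φ=90°, α=30°
  cosα=0.8660 sinα=0.5000 | (1,2) | tMaxX 0.2887 tMaxY 1.4800 | tΔX 1.1547 tΔY 2.0000
    t=0.2887 [x] (2,2)
    t=1.4434 [x] (3,2) — stop
  → r_4 = 1.4434

ranges = [0.8660, 1.3044, 3.3646, 1.4434]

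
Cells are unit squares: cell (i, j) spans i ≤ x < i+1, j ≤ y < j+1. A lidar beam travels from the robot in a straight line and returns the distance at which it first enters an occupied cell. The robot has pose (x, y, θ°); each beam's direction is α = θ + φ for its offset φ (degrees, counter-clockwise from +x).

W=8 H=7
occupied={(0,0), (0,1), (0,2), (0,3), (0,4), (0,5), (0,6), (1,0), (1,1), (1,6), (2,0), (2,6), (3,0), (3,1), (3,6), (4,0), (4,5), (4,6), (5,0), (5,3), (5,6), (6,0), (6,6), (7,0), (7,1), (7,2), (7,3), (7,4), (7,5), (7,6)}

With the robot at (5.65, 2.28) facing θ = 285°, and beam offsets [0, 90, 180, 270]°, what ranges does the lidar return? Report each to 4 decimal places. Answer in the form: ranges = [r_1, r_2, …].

beam 1: φ=0°, α=285°
  dir = (cos 285°, sin 285°) = (0.2588, -0.9659); from cell (5,2)
  next x-line at t=1.3523, next y-line at t=0.2899; Δt_x=3.8637, Δt_y=1.0353
    y: enter (5,1) at t=0.2899
    y: enter (5,0) at t=1.3252 ← occupied
  → r_1 = 1.3252
beam 2: φ=90°, α=15°
  dir = (cos 15°, sin 15°) = (0.9659, 0.2588); from cell (5,2)
  next x-line at t=0.3623, next y-line at t=2.7819; Δt_x=1.0353, Δt_y=3.8637
    x: enter (6,2) at t=0.3623
    x: enter (7,2) at t=1.3976 ← occupied
  → r_2 = 1.3976
beam 3: φ=180°, α=105°
  dir = (cos 105°, sin 105°) = (-0.2588, 0.9659); from cell (5,2)
  next x-line at t=2.5114, next y-line at t=0.7454; Δt_x=3.8637, Δt_y=1.0353
    y: enter (5,3) at t=0.7454 ← occupied
  → r_3 = 0.7454
beam 4: φ=270°, α=195°
  dir = (cos 195°, sin 195°) = (-0.9659, -0.2588); from cell (5,2)
  next x-line at t=0.6729, next y-line at t=1.0818; Δt_x=1.0353, Δt_y=3.8637
    x: enter (4,2) at t=0.6729
    y: enter (4,1) at t=1.0818
    x: enter (3,1) at t=1.7082 ← occupied
  → r_4 = 1.7082

ranges = [1.3252, 1.3976, 0.7454, 1.7082]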